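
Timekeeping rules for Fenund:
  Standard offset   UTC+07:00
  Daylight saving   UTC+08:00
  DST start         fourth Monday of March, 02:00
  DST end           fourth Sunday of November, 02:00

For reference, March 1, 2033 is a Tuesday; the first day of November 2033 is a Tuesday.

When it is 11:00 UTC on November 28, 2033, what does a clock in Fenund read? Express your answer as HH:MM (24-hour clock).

1 March 2033 is a Tuesday, so the first Monday is March 7 and the fourth is March 28.
1 November 2033 is a Tuesday, so the first Sunday is November 6 and the fourth is November 27.
At the standard offset (UTC+07:00), 11:00 UTC + 7h = 18:00 Fenund standard time.
The standard-time date in Fenund, November 28, 2033, is outside the daylight-saving period (28 March – 27 November), so Fenund is on standard time, UTC+07:00.
11:00 UTC + 7h = 18:00 local.

18:00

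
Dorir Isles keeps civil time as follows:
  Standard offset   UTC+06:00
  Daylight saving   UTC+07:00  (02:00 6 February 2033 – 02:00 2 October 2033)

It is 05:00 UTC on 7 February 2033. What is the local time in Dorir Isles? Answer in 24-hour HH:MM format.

12:00

At the standard offset (UTC+06:00), 05:00 UTC + 6h = 11:00 Dorir Isles standard time.
The standard-time date in Dorir Isles, 7 February 2033, falls between 6 February and 2 October, so daylight saving is in effect and Dorir Isles is at UTC+07:00.
05:00 UTC + 7h = 12:00 local.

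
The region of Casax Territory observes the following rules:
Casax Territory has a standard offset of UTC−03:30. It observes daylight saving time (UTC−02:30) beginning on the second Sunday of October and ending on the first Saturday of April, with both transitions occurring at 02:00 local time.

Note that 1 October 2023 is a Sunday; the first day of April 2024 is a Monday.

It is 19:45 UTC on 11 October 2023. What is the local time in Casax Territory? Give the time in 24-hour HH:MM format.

1 October 2023 is a Sunday, so the first Sunday is October 1 and the second is October 8.
1 April 2024 is a Monday, so the first Saturday is April 6.
At the standard offset (UTC−03:30), 19:45 UTC − 3h30m = 16:15 Casax Territory standard time.
The standard-time date in Casax Territory, 11 October 2023, falls between 8 October 2023 and 6 April 2024, so daylight saving is in effect and Casax Territory is at UTC−02:30.
19:45 UTC − 2h30m = 17:15 local.

17:15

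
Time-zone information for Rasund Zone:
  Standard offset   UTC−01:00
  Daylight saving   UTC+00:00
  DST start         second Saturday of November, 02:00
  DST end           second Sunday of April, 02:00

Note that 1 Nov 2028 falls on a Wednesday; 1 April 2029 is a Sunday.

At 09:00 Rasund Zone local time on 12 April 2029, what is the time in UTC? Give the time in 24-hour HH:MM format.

10:00

1 November 2028 is a Wednesday, so the first Saturday is November 4 and the second is November 11.
1 April 2029 is a Sunday, so the first Sunday is April 1 and the second is April 8.
Daylight saving runs 11 November 2028 – 8 April 2029; 12 April 2029 is outside that window, so Rasund Zone is on standard time at UTC−01:00.
09:00 local + 1h = 10:00 UTC.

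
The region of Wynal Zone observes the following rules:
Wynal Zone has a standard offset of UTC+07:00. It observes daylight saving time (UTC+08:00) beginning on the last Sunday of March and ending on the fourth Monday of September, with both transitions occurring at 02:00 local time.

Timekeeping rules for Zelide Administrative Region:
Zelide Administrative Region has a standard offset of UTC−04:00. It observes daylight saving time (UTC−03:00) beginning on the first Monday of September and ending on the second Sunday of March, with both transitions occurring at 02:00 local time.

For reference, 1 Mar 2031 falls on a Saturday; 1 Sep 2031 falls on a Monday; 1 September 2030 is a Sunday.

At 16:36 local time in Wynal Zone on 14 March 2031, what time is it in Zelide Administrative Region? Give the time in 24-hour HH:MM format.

1 March 2031 is a Saturday, so Sundays fall on 2, 9, 16, 23, 30; the last is March 30.
1 September 2031 is a Monday, so the first Monday is September 1 and the fourth is September 22.
14 March 2031 is outside the daylight-saving period (30 March – 22 September), so Wynal Zone is on standard time, UTC+07:00.
16:36 Wynal Zone − 7h = 09:36 UTC.
1 September 2030 is a Sunday, so the first Monday is September 2.
1 March 2031 is a Saturday, so the first Sunday is March 2 and the second is March 9.
At the standard offset (UTC−04:00), 09:36 UTC − 4h = 05:36 Zelide Administrative Region standard time.
Daylight saving runs 2 September 2030 – 9 March 2031; the standard-time date in Zelide Administrative Region, 14 March 2031, is outside that window, so Zelide Administrative Region is on standard time at UTC−04:00.
09:36 UTC − 4h = 05:36 Zelide Administrative Region.

05:36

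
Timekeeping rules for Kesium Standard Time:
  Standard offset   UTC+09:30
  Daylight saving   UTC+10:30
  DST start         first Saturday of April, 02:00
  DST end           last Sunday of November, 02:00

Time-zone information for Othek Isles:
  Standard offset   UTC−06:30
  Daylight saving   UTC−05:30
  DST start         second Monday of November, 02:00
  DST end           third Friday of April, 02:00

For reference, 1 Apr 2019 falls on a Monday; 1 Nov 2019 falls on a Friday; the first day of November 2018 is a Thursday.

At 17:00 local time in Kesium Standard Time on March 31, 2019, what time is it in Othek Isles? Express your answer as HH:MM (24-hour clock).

1 April 2019 is a Monday, so the first Saturday is April 6.
1 November 2019 is a Friday, so Sundays fall on 3, 10, 17, 24; the last is November 24.
Daylight saving runs 6 April – 24 November; March 31, 2019 is outside that window, so Kesium Standard Time is on standard time at UTC+09:30.
17:00 Kesium Standard Time − 9h30m = 07:30 UTC.
1 November 2018 is a Thursday, so the first Monday is November 5 and the second is November 12.
1 April 2019 is a Monday, so the first Friday is April 5 and the third is April 19.
At the standard offset (UTC−06:30), 07:30 UTC − 6h30m = 01:00 Othek Isles standard time.
The standard-time date in Othek Isles, March 31, 2019, falls between 12 November 2018 and 19 April 2019, so daylight saving is in effect and Othek Isles is at UTC−05:30.
07:30 UTC − 5h30m = 02:00 Othek Isles.

02:00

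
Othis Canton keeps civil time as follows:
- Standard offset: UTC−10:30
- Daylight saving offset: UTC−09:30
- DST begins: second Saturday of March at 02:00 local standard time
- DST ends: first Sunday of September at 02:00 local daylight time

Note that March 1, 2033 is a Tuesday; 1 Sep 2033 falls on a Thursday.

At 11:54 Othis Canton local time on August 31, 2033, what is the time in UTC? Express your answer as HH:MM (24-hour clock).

21:24

1 March 2033 is a Tuesday, so the first Saturday is March 5 and the second is March 12.
1 September 2033 is a Thursday, so the first Sunday is September 4.
August 31, 2033 falls between 12 March and 4 September, so daylight saving is in effect and Othis Canton is at UTC−09:30.
11:54 local + 9h30m = 21:24 UTC.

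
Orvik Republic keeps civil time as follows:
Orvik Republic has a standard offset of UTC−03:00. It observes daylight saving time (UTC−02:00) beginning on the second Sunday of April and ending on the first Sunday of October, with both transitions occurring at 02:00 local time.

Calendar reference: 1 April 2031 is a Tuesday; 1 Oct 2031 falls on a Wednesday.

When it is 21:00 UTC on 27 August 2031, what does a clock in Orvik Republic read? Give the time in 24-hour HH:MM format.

1 April 2031 is a Tuesday, so the first Sunday is April 6 and the second is April 13.
1 October 2031 is a Wednesday, so the first Sunday is October 5.
At the standard offset (UTC−03:00), 21:00 UTC − 3h = 18:00 Orvik Republic standard time.
Daylight saving runs 13 April – 5 October; the standard-time date in Orvik Republic, 27 August 2031, is inside that window, so Orvik Republic is at UTC−02:00.
21:00 UTC − 2h = 19:00 local.

19:00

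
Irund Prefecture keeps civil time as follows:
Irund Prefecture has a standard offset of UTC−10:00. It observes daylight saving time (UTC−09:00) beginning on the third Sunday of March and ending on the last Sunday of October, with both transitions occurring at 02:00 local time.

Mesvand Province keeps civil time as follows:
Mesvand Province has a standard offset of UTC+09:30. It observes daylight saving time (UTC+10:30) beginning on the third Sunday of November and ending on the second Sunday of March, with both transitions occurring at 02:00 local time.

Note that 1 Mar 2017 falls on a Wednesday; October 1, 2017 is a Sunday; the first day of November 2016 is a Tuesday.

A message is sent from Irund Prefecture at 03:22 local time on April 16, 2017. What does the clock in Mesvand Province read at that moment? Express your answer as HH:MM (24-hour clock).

1 March 2017 is a Wednesday, so the first Sunday is March 5 and the third is March 19.
1 October 2017 is a Sunday, so Sundays fall on 1, 8, 15, 22, 29; the last is October 29.
April 16, 2017 falls between 19 March and 29 October, so daylight saving is in effect and Irund Prefecture is at UTC−09:00.
03:22 Irund Prefecture + 9h = 12:22 UTC.
1 November 2016 is a Tuesday, so the first Sunday is November 6 and the third is November 20.
1 March 2017 is a Wednesday, so the first Sunday is March 5 and the second is March 12.
At the standard offset (UTC+09:30), 12:22 UTC + 9h30m = 21:52 Mesvand Province standard time.
The standard-time date in Mesvand Province, April 16, 2017, is outside the daylight-saving period (20 November 2016 – 12 March 2017), so Mesvand Province is on standard time, UTC+09:30.
12:22 UTC + 9h30m = 21:52 Mesvand Province.

21:52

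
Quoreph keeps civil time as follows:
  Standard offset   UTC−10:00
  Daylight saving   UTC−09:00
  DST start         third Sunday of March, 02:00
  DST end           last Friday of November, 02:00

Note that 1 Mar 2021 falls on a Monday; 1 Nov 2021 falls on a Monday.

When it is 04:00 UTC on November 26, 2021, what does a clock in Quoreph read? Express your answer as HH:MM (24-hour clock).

19:00

1 March 2021 is a Monday, so the first Sunday is March 7 and the third is March 21.
1 November 2021 is a Monday, so Fridays fall on 5, 12, 19, 26; the last is November 26.
At the standard offset (UTC−10:00), 04:00 UTC − 10h = 18:00 Quoreph standard time (rolling into the previous day, 25 November 2021).
Daylight saving runs 21 March – 26 November; the standard-time date in Quoreph, November 25, 2021, is inside that window, so Quoreph is at UTC−09:00.
04:00 UTC − 9h = 19:00 local (rolling into the previous day, 25 November 2021).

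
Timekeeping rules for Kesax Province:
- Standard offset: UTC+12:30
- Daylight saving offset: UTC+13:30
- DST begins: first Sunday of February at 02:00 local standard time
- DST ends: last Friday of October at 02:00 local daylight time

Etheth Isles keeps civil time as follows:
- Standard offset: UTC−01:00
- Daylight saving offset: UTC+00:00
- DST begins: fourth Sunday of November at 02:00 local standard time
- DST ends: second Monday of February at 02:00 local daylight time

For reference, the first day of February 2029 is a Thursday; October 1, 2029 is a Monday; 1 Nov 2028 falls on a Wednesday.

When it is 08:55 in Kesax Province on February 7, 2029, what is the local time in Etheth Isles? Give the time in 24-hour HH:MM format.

1 February 2029 is a Thursday, so the first Sunday is February 4.
1 October 2029 is a Monday, so Fridays fall on 5, 12, 19, 26; the last is October 26.
February 7, 2029 falls between 4 February and 26 October, so daylight saving is in effect and Kesax Province is at UTC+13:30.
08:55 Kesax Province − 13h30m = 19:25 UTC (rolling into the previous day, 6 February 2029).
1 November 2028 is a Wednesday, so the first Sunday is November 5 and the fourth is November 26.
1 February 2029 is a Thursday, so the first Monday is February 5 and the second is February 12.
At the standard offset (UTC−01:00), 19:25 UTC − 1h = 18:25 Etheth Isles standard time.
The standard-time date in Etheth Isles, February 6, 2029, lies within the daylight-saving period (26 November 2028 – 12 February 2029), so Etheth Isles is on daylight time, UTC+00:00.
19:25 UTC + 0h = 19:25 Etheth Isles.

19:25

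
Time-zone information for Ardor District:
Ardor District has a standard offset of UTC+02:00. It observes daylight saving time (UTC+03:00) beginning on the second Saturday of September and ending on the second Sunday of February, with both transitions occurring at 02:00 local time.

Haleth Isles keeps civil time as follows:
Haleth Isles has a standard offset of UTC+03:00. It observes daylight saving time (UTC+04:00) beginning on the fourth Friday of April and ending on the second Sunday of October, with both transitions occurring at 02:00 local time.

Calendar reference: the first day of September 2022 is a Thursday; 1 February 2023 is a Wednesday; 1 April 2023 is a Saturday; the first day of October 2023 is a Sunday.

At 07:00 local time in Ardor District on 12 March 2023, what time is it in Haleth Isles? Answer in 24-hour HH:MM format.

1 September 2022 is a Thursday, so the first Saturday is September 3 and the second is September 10.
1 February 2023 is a Wednesday, so the first Sunday is February 5 and the second is February 12.
12 March 2023 does not fall between 10 September 2022 and 12 February 2023, so daylight saving is not in effect and Ardor District is at UTC+02:00.
07:00 Ardor District − 2h = 05:00 UTC.
1 April 2023 is a Saturday, so the first Friday is April 7 and the fourth is April 28.
1 October 2023 is a Sunday, so the first Sunday is October 1 and the second is October 8.
At the standard offset (UTC+03:00), 05:00 UTC + 3h = 08:00 Haleth Isles standard time.
Daylight saving runs 28 April – 8 October; the standard-time date in Haleth Isles, 12 March 2023, is outside that window, so Haleth Isles is on standard time at UTC+03:00.
05:00 UTC + 3h = 08:00 Haleth Isles.

08:00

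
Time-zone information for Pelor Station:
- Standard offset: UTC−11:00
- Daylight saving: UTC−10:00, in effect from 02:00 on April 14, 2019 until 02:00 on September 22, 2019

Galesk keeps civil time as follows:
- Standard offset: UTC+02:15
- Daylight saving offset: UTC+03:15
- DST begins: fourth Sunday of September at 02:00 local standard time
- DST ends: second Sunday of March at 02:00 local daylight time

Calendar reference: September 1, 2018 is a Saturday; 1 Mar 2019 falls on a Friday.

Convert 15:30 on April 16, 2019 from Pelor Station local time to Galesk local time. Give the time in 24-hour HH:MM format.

03:45

April 16, 2019 falls between 14 April and 22 September, so daylight saving is in effect and Pelor Station is at UTC−10:00.
15:30 Pelor Station + 10h = 01:30 UTC (rolling into the next day, 17 April 2019).
1 September 2018 is a Saturday, so the first Sunday is September 2 and the fourth is September 23.
1 March 2019 is a Friday, so the first Sunday is March 3 and the second is March 10.
At the standard offset (UTC+02:15), 01:30 UTC + 2h15m = 03:45 Galesk standard time.
Daylight saving runs 23 September 2018 – 10 March 2019; the standard-time date in Galesk, April 17, 2019, is outside that window, so Galesk is on standard time at UTC+02:15.
01:30 UTC + 2h15m = 03:45 Galesk.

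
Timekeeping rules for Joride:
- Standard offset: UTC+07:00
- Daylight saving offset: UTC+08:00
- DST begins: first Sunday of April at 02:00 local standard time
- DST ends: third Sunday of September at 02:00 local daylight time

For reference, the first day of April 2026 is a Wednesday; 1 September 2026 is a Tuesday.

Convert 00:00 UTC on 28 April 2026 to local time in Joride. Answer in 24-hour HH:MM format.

08:00

1 April 2026 is a Wednesday, so the first Sunday is April 5.
1 September 2026 is a Tuesday, so the first Sunday is September 6 and the third is September 20.
At the standard offset (UTC+07:00), 00:00 UTC + 7h = 07:00 Joride standard time.
The standard-time date in Joride, 28 April 2026, falls between 5 April and 20 September, so daylight saving is in effect and Joride is at UTC+08:00.
00:00 UTC + 8h = 08:00 local.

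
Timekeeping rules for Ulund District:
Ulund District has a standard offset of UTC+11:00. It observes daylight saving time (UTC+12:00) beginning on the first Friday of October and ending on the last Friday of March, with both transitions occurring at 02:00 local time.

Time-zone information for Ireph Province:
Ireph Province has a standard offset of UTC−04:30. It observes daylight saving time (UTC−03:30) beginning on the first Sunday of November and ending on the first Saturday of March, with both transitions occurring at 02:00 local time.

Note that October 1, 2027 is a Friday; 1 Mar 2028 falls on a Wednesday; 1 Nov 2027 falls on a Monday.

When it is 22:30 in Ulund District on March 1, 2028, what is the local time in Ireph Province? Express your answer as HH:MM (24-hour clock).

07:00

1 October 2027 is a Friday, so the first Friday is October 1.
1 March 2028 is a Wednesday, so Fridays fall on 3, 10, 17, 24, 31; the last is March 31.
Daylight saving runs 1 October 2027 – 31 March 2028; March 1, 2028 is inside that window, so Ulund District is at UTC+12:00.
22:30 Ulund District − 12h = 10:30 UTC.
1 November 2027 is a Monday, so the first Sunday is November 7.
1 March 2028 is a Wednesday, so the first Saturday is March 4.
At the standard offset (UTC−04:30), 10:30 UTC − 4h30m = 06:00 Ireph Province standard time.
The standard-time date in Ireph Province, March 1, 2028, lies within the daylight-saving period (7 November 2027 – 4 March 2028), so Ireph Province is on daylight time, UTC−03:30.
10:30 UTC − 3h30m = 07:00 Ireph Province.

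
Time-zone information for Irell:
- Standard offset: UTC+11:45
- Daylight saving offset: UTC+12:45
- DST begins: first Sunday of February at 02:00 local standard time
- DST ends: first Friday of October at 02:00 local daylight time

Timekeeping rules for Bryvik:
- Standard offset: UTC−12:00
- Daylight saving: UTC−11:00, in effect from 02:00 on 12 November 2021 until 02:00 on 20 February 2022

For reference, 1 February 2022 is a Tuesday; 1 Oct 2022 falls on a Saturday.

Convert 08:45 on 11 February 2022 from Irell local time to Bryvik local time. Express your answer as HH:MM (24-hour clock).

1 February 2022 is a Tuesday, so the first Sunday is February 6.
1 October 2022 is a Saturday, so the first Friday is October 7.
11 February 2022 falls between 6 February and 7 October, so daylight saving is in effect and Irell is at UTC+12:45.
08:45 Irell − 12h45m = 20:00 UTC (rolling into the previous day, 10 February 2022).
At the standard offset (UTC−12:00), 20:00 UTC − 12h = 08:00 Bryvik standard time.
The standard-time date in Bryvik, 10 February 2022, lies within the daylight-saving period (12 November 2021 – 20 February 2022), so Bryvik is on daylight time, UTC−11:00.
20:00 UTC − 11h = 09:00 Bryvik.

09:00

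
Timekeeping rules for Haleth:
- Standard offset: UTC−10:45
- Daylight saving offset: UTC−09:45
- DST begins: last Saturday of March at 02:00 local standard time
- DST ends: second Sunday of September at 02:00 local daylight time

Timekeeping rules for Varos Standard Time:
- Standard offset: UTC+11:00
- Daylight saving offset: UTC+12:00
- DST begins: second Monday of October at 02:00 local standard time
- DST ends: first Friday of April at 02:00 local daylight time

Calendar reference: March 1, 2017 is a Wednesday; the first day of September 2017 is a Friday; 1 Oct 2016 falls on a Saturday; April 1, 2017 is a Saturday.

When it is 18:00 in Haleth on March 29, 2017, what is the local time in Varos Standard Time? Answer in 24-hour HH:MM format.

1 March 2017 is a Wednesday, so Saturdays fall on 4, 11, 18, 25; the last is March 25.
1 September 2017 is a Friday, so the first Sunday is September 3 and the second is September 10.
March 29, 2017 falls between 25 March and 10 September, so daylight saving is in effect and Haleth is at UTC−09:45.
18:00 Haleth + 9h45m = 03:45 UTC (rolling into the next day, 30 March 2017).
1 October 2016 is a Saturday, so the first Monday is October 3 and the second is October 10.
1 April 2017 is a Saturday, so the first Friday is April 7.
At the standard offset (UTC+11:00), 03:45 UTC + 11h = 14:45 Varos Standard Time standard time.
The standard-time date in Varos Standard Time, March 30, 2017, lies within the daylight-saving period (10 October 2016 – 7 April 2017), so Varos Standard Time is on daylight time, UTC+12:00.
03:45 UTC + 12h = 15:45 Varos Standard Time.

15:45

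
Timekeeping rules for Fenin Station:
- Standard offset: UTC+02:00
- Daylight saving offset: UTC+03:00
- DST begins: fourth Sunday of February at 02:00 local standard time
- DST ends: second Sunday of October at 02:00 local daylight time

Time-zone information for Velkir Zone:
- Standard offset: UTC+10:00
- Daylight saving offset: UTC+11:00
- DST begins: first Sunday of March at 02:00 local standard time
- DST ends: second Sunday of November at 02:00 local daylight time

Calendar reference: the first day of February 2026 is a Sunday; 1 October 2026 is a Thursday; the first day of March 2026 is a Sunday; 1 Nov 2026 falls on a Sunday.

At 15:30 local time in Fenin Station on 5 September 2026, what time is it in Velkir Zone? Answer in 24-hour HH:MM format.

23:30

1 February 2026 is a Sunday, so the first Sunday is February 1 and the fourth is February 22.
1 October 2026 is a Thursday, so the first Sunday is October 4 and the second is October 11.
5 September 2026 lies within the daylight-saving period (22 February – 11 October), so Fenin Station is on daylight time, UTC+03:00.
15:30 Fenin Station − 3h = 12:30 UTC.
1 March 2026 is a Sunday, so the first Sunday is March 1.
1 November 2026 is a Sunday, so the first Sunday is November 1 and the second is November 8.
At the standard offset (UTC+10:00), 12:30 UTC + 10h = 22:30 Velkir Zone standard time.
The standard-time date in Velkir Zone, 5 September 2026, lies within the daylight-saving period (1 March – 8 November), so Velkir Zone is on daylight time, UTC+11:00.
12:30 UTC + 11h = 23:30 Velkir Zone.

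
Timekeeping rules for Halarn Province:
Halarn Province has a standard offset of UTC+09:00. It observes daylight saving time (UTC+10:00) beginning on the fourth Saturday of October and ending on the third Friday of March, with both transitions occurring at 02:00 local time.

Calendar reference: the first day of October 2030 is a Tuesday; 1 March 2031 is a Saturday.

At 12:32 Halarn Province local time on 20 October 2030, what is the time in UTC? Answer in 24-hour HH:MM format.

1 October 2030 is a Tuesday, so the first Saturday is October 5 and the fourth is October 26.
1 March 2031 is a Saturday, so the first Friday is March 7 and the third is March 21.
20 October 2030 is outside the daylight-saving period (26 October 2030 – 21 March 2031), so Halarn Province is on standard time, UTC+09:00.
12:32 local − 9h = 03:32 UTC.

03:32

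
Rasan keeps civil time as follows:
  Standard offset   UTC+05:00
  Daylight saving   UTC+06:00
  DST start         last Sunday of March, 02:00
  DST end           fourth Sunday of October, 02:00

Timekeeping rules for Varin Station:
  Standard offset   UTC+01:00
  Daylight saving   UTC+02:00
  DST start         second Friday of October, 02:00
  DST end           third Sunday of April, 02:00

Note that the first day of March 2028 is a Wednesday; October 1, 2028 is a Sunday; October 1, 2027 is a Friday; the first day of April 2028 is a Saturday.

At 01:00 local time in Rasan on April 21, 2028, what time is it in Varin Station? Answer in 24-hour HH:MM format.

1 March 2028 is a Wednesday, so Sundays fall on 5, 12, 19, 26; the last is March 26.
1 October 2028 is a Sunday, so the first Sunday is October 1 and the fourth is October 22.
April 21, 2028 falls between 26 March and 22 October, so daylight saving is in effect and Rasan is at UTC+06:00.
01:00 Rasan − 6h = 19:00 UTC (rolling into the previous day, 20 April 2028).
1 October 2027 is a Friday, so the first Friday is October 1 and the second is October 8.
1 April 2028 is a Saturday, so the first Sunday is April 2 and the third is April 16.
At the standard offset (UTC+01:00), 19:00 UTC + 1h = 20:00 Varin Station standard time.
The standard-time date in Varin Station, April 20, 2028, does not fall between 8 October 2027 and 16 April 2028, so daylight saving is not in effect and Varin Station is at UTC+01:00.
19:00 UTC + 1h = 20:00 Varin Station.

20:00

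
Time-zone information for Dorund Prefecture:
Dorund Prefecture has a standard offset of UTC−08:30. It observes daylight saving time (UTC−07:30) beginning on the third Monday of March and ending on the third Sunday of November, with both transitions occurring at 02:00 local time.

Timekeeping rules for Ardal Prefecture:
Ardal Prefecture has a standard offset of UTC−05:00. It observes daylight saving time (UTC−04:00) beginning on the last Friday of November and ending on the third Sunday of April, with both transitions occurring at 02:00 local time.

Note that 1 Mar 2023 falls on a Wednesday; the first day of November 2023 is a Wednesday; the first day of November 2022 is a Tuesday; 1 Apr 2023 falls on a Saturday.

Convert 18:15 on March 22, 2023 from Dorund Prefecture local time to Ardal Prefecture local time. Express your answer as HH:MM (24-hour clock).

21:45

1 March 2023 is a Wednesday, so the first Monday is March 6 and the third is March 20.
1 November 2023 is a Wednesday, so the first Sunday is November 5 and the third is November 19.
March 22, 2023 falls between 20 March and 19 November, so daylight saving is in effect and Dorund Prefecture is at UTC−07:30.
18:15 Dorund Prefecture + 7h30m = 01:45 UTC (rolling into the next day, 23 March 2023).
1 November 2022 is a Tuesday, so Fridays fall on 4, 11, 18, 25; the last is November 25.
1 April 2023 is a Saturday, so the first Sunday is April 2 and the third is April 16.
At the standard offset (UTC−05:00), 01:45 UTC − 5h = 20:45 Ardal Prefecture standard time (rolling into the previous day, 22 March 2023).
The standard-time date in Ardal Prefecture, March 22, 2023, lies within the daylight-saving period (25 November 2022 – 16 April 2023), so Ardal Prefecture is on daylight time, UTC−04:00.
01:45 UTC − 4h = 21:45 Ardal Prefecture (rolling into the previous day, 22 March 2023).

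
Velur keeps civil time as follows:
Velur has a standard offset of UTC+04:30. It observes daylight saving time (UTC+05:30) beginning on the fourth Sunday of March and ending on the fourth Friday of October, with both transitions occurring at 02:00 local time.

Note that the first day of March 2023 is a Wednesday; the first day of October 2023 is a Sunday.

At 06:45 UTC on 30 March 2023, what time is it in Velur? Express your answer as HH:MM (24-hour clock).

1 March 2023 is a Wednesday, so the first Sunday is March 5 and the fourth is March 26.
1 October 2023 is a Sunday, so the first Friday is October 6 and the fourth is October 27.
At the standard offset (UTC+04:30), 06:45 UTC + 4h30m = 11:15 Velur standard time.
The standard-time date in Velur, 30 March 2023, falls between 26 March and 27 October, so daylight saving is in effect and Velur is at UTC+05:30.
06:45 UTC + 5h30m = 12:15 local.

12:15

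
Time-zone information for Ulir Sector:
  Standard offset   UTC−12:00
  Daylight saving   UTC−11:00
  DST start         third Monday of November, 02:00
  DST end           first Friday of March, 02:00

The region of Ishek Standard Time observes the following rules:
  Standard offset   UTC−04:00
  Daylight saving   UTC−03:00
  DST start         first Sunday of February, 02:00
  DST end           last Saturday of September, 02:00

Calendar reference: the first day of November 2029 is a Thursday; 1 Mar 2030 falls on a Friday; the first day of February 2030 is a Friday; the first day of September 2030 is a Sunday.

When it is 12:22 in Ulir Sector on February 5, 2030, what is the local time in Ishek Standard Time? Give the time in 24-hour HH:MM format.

20:22

1 November 2029 is a Thursday, so the first Monday is November 5 and the third is November 19.
1 March 2030 is a Friday, so the first Friday is March 1.
February 5, 2030 lies within the daylight-saving period (19 November 2029 – 1 March 2030), so Ulir Sector is on daylight time, UTC−11:00.
12:22 Ulir Sector + 11h = 23:22 UTC.
1 February 2030 is a Friday, so the first Sunday is February 3.
1 September 2030 is a Sunday, so Saturdays fall on 7, 14, 21, 28; the last is September 28.
At the standard offset (UTC−04:00), 23:22 UTC − 4h = 19:22 Ishek Standard Time standard time.
Daylight saving runs 3 February – 28 September; the standard-time date in Ishek Standard Time, February 5, 2030, is inside that window, so Ishek Standard Time is at UTC−03:00.
23:22 UTC − 3h = 20:22 Ishek Standard Time.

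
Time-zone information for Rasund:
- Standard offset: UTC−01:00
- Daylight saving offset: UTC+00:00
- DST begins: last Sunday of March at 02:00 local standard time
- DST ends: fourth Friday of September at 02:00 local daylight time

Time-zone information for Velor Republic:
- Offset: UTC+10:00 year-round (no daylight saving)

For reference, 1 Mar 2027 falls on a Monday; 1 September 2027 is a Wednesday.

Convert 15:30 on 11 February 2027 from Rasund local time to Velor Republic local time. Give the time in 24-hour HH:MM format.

02:30

1 March 2027 is a Monday, so Sundays fall on 7, 14, 21, 28; the last is March 28.
1 September 2027 is a Wednesday, so the first Friday is September 3 and the fourth is September 24.
Daylight saving runs 28 March – 24 September; 11 February 2027 is outside that window, so Rasund is on standard time at UTC−01:00.
15:30 Rasund + 1h = 16:30 UTC.
Velor Republic has no daylight saving, so its offset is UTC+10:00 year-round.
16:30 UTC + 10h = 02:30 Velor Republic (rolling into the next day, 12 February 2027).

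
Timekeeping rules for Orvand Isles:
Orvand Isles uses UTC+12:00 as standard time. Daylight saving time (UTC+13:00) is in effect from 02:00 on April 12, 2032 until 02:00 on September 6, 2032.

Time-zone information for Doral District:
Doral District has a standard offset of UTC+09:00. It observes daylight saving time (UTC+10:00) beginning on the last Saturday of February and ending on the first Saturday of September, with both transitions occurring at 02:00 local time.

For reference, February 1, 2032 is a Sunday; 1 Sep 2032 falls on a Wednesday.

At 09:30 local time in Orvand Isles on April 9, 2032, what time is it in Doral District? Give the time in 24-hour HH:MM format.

07:30

Daylight saving runs 12 April – 6 September; April 9, 2032 is outside that window, so Orvand Isles is on standard time at UTC+12:00.
09:30 Orvand Isles − 12h = 21:30 UTC (rolling into the previous day, 8 April 2032).
1 February 2032 is a Sunday, so Saturdays fall on 7, 14, 21, 28; the last is February 28.
1 September 2032 is a Wednesday, so the first Saturday is September 4.
At the standard offset (UTC+09:00), 21:30 UTC + 9h = 06:30 Doral District standard time (rolling into the next day, 9 April 2032).
The standard-time date in Doral District, April 9, 2032, falls between 28 February and 4 September, so daylight saving is in effect and Doral District is at UTC+10:00.
21:30 UTC + 10h = 07:30 Doral District (rolling into the next day, 9 April 2032).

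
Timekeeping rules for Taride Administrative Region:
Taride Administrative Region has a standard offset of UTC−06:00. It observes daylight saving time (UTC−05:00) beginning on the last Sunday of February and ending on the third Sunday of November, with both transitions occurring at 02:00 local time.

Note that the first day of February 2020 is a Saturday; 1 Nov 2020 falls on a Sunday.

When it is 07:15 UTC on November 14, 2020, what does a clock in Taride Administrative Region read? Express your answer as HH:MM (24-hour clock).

02:15

1 February 2020 is a Saturday, so Sundays fall on 2, 9, 16, 23; the last is February 23.
1 November 2020 is a Sunday, so the first Sunday is November 1 and the third is November 15.
At the standard offset (UTC−06:00), 07:15 UTC − 6h = 01:15 Taride Administrative Region standard time.
The standard-time date in Taride Administrative Region, November 14, 2020, falls between 23 February and 15 November, so daylight saving is in effect and Taride Administrative Region is at UTC−05:00.
07:15 UTC − 5h = 02:15 local.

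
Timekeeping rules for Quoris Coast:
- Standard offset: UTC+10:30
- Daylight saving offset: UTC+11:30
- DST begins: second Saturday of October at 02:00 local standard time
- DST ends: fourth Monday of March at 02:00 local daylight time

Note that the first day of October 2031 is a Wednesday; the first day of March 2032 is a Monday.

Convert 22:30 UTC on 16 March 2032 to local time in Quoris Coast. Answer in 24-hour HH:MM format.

10:00

1 October 2031 is a Wednesday, so the first Saturday is October 4 and the second is October 11.
1 March 2032 is a Monday, so the first Monday is March 1 and the fourth is March 22.
At the standard offset (UTC+10:30), 22:30 UTC + 10h30m = 09:00 Quoris Coast standard time (rolling into the next day, 17 March 2032).
The standard-time date in Quoris Coast, 17 March 2032, lies within the daylight-saving period (11 October 2031 – 22 March 2032), so Quoris Coast is on daylight time, UTC+11:30.
22:30 UTC + 11h30m = 10:00 local (rolling into the next day, 17 March 2032).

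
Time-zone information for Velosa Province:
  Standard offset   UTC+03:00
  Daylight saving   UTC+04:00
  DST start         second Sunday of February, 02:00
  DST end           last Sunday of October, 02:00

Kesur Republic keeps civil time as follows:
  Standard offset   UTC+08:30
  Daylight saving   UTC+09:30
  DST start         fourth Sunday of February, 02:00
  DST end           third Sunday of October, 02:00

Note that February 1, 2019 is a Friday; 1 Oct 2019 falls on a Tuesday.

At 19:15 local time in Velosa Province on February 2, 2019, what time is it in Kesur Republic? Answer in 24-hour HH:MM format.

1 February 2019 is a Friday, so the first Sunday is February 3 and the second is February 10.
1 October 2019 is a Tuesday, so Sundays fall on 6, 13, 20, 27; the last is October 27.
February 2, 2019 does not fall between 10 February and 27 October, so daylight saving is not in effect and Velosa Province is at UTC+03:00.
19:15 Velosa Province − 3h = 16:15 UTC.
1 February 2019 is a Friday, so the first Sunday is February 3 and the fourth is February 24.
1 October 2019 is a Tuesday, so the first Sunday is October 6 and the third is October 20.
At the standard offset (UTC+08:30), 16:15 UTC + 8h30m = 00:45 Kesur Republic standard time (rolling into the next day, 3 February 2019).
The standard-time date in Kesur Republic, February 3, 2019, does not fall between 24 February and 20 October, so daylight saving is not in effect and Kesur Republic is at UTC+08:30.
16:15 UTC + 8h30m = 00:45 Kesur Republic (rolling into the next day, 3 February 2019).

00:45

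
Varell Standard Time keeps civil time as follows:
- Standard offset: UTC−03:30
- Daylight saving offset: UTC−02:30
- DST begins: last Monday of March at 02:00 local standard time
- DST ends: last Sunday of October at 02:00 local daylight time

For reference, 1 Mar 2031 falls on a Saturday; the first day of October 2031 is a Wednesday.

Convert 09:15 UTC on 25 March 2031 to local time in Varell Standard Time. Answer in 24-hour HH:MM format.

05:45

1 March 2031 is a Saturday, so Mondays fall on 3, 10, 17, 24, 31; the last is March 31.
1 October 2031 is a Wednesday, so Sundays fall on 5, 12, 19, 26; the last is October 26.
At the standard offset (UTC−03:30), 09:15 UTC − 3h30m = 05:45 Varell Standard Time standard time.
The standard-time date in Varell Standard Time, 25 March 2031, does not fall between 31 March and 26 October, so daylight saving is not in effect and Varell Standard Time is at UTC−03:30.
09:15 UTC − 3h30m = 05:45 local.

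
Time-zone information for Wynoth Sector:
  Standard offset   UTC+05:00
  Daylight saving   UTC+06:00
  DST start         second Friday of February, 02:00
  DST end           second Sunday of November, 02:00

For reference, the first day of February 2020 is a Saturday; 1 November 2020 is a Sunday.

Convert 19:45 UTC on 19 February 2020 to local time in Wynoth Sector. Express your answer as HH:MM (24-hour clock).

01:45

1 February 2020 is a Saturday, so the first Friday is February 7 and the second is February 14.
1 November 2020 is a Sunday, so the first Sunday is November 1 and the second is November 8.
At the standard offset (UTC+05:00), 19:45 UTC + 5h = 00:45 Wynoth Sector standard time (rolling into the next day, 20 February 2020).
Daylight saving runs 14 February – 8 November; the standard-time date in Wynoth Sector, 20 February 2020, is inside that window, so Wynoth Sector is at UTC+06:00.
19:45 UTC + 6h = 01:45 local (rolling into the next day, 20 February 2020).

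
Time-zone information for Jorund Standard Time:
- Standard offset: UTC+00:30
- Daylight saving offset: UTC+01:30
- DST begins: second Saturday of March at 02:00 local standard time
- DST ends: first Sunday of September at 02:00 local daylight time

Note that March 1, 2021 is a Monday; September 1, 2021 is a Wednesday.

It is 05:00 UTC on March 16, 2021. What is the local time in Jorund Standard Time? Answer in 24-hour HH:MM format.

1 March 2021 is a Monday, so the first Saturday is March 6 and the second is March 13.
1 September 2021 is a Wednesday, so the first Sunday is September 5.
At the standard offset (UTC+00:30), 05:00 UTC + 0h30m = 05:30 Jorund Standard Time standard time.
The standard-time date in Jorund Standard Time, March 16, 2021, lies within the daylight-saving period (13 March – 5 September), so Jorund Standard Time is on daylight time, UTC+01:30.
05:00 UTC + 1h30m = 06:30 local.

06:30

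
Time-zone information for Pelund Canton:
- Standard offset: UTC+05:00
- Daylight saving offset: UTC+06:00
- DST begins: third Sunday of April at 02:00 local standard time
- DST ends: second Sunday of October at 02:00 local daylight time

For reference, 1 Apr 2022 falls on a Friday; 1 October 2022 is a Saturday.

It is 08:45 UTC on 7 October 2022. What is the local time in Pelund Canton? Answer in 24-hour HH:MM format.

1 April 2022 is a Friday, so the first Sunday is April 3 and the third is April 17.
1 October 2022 is a Saturday, so the first Sunday is October 2 and the second is October 9.
At the standard offset (UTC+05:00), 08:45 UTC + 5h = 13:45 Pelund Canton standard time.
Daylight saving runs 17 April – 9 October; the standard-time date in Pelund Canton, 7 October 2022, is inside that window, so Pelund Canton is at UTC+06:00.
08:45 UTC + 6h = 14:45 local.

14:45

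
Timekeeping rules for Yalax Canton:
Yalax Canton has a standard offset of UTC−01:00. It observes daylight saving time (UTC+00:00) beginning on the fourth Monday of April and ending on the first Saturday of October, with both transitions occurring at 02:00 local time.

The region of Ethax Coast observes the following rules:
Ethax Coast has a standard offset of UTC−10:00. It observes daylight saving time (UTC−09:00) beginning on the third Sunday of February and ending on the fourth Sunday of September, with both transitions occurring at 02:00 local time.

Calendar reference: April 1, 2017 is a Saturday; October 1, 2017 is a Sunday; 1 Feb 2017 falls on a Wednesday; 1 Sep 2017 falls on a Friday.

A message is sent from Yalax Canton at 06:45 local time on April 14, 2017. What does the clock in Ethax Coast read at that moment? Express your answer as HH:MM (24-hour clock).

22:45

1 April 2017 is a Saturday, so the first Monday is April 3 and the fourth is April 24.
1 October 2017 is a Sunday, so the first Saturday is October 7.
April 14, 2017 does not fall between 24 April and 7 October, so daylight saving is not in effect and Yalax Canton is at UTC−01:00.
06:45 Yalax Canton + 1h = 07:45 UTC.
1 February 2017 is a Wednesday, so the first Sunday is February 5 and the third is February 19.
1 September 2017 is a Friday, so the first Sunday is September 3 and the fourth is September 24.
At the standard offset (UTC−10:00), 07:45 UTC − 10h = 21:45 Ethax Coast standard time (rolling into the previous day, 13 April 2017).
The standard-time date in Ethax Coast, April 13, 2017, lies within the daylight-saving period (19 February – 24 September), so Ethax Coast is on daylight time, UTC−09:00.
07:45 UTC − 9h = 22:45 Ethax Coast (rolling into the previous day, 13 April 2017).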